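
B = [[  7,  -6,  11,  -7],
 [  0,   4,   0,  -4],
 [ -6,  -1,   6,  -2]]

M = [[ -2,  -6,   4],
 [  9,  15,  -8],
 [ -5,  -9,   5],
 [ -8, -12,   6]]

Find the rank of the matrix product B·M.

2

First compute BM:
[[-67, -147,  89],
 [ 68, 108, -56],
 [-11,  -9,   2]]
Now row reduce the product.
R2 ← R2 + (68/67)·R1: [0, -2760/67, 2300/67]
R3 ← R3 − (11/67)·R1: [0, 1014/67, -845/67]
R3 ← R3 + (169/460)·R2: [0, 0, 0]
2 nonzero rows, so rank(BM) = 2.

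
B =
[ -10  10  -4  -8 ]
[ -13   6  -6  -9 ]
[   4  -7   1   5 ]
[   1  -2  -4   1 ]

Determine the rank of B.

4

Row reduce to echelon form.
R2 ← R2 − (13/10)·R1: [0, -7, -4/5, 7/5]
R3 ← R3 + (2/5)·R1: [0, -3, -3/5, 9/5]
R4 ← R4 + (1/10)·R1: [0, -1, -22/5, 1/5]
R3 ← R3 − (3/7)·R2: [0, 0, -9/35, 6/5]
R4 ← R4 − (1/7)·R2: [0, 0, -30/7, 0]
R4 ← R4 − (50/3)·R3: [0, 0, 0, -20]
Echelon form has 4 nonzero rows, so rank(B) = 4.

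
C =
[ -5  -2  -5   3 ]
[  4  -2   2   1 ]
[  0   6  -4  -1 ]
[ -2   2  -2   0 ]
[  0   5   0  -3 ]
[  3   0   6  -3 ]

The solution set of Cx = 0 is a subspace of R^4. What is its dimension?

Row reduce to echelon form.
R2 ← R2 + (4/5)·R1: [0, -18/5, -2, 17/5]
R4 ← R4 − (2/5)·R1: [0, 14/5, 0, -6/5]
R6 ← R6 + (3/5)·R1: [0, -6/5, 3, -6/5]
R3 ← R3 + (5/3)·R2: [0, 0, -22/3, 14/3]
R4 ← R4 + (7/9)·R2: [0, 0, -14/9, 13/9]
R5 ← R5 + (25/18)·R2: [0, 0, -25/9, 31/18]
R6 ← R6 − (1/3)·R2: [0, 0, 11/3, -7/3]
R4 ← R4 − (7/33)·R3: [0, 0, 0, 5/11]
R5 ← R5 − (25/66)·R3: [0, 0, 0, -1/22]
R6 ← R6 + (1/2)·R3: [0, 0, 0, 0]
R5 ← R5 + (1/10)·R4: [0, 0, 0, 0]
4 nonzero rows, so rank(C) = 4.
C has 4 columns; by rank–nullity, nullity = 4 − 4 = 0.

0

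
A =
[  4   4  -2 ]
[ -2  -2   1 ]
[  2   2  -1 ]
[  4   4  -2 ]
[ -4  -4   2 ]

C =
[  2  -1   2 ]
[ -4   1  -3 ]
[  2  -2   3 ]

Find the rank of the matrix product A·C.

First compute AC:
[[-12,   4, -10],
 [  6,  -2,   5],
 [ -6,   2,  -5],
 [-12,   4, -10],
 [ 12,  -4,  10]]
Now row reduce the product.
R2 ← R2 + (1/2)·R1: [0, 0, 0]
R3 ← R3 − (1/2)·R1: [0, 0, 0]
R4 ← R4 − R1: [0, 0, 0]
R5 ← R5 + R1: [0, 0, 0]
1 nonzero row, so rank(AC) = 1.

1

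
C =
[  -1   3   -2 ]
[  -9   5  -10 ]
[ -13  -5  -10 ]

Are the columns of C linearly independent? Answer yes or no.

no

Row reduce C to echelon form.
R2 ← R2 − (9)·R1: [0, -22, 8]
R3 ← R3 − (13)·R1: [0, -44, 16]
R3 ← R3 − (2)·R2: [0, 0, 0]
2 pivots among 3 columns.
Only 2 < 3 pivot columns, so the columns are linearly dependent.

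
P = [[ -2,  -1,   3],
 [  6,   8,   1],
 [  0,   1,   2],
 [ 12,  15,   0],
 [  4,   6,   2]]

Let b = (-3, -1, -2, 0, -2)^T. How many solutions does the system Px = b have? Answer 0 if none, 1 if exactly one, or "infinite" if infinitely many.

infinite

Row reduce the augmented matrix [P | b].
R2 ← R2 + (3)·R1: [0, 5, 10, -10]
R4 ← R4 + (6)·R1: [0, 9, 18, -18]
R5 ← R5 + (2)·R1: [0, 4, 8, -8]
R3 ← R3 − (1/5)·R2: [0, 0, 0, 0]
R4 ← R4 − (9/5)·R2: [0, 0, 0, 0]
R5 ← R5 − (4/5)·R2: [0, 0, 0, 0]
The echelon form has 2 nonzero rows, and every pivot lies in the first 3 columns, so rank(P) = rank([P|b]) = 2.
The system is consistent.
rank = 2 < 3 unknowns, so there are infinitely many solutions.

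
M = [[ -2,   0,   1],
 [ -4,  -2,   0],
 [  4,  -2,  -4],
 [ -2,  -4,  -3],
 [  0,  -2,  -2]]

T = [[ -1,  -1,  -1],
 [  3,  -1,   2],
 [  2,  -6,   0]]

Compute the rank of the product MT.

2

First compute MT:
[[  4,  -4,   2],
 [ -2,   6,   0],
 [-18,  22,  -8],
 [-16,  24,  -6],
 [-10,  14,  -4]]
Now row reduce the product.
R2 ← R2 + (1/2)·R1: [0, 4, 1]
R3 ← R3 + (9/2)·R1: [0, 4, 1]
R4 ← R4 + (4)·R1: [0, 8, 2]
R5 ← R5 + (5/2)·R1: [0, 4, 1]
R3 ← R3 − R2: [0, 0, 0]
R4 ← R4 − (2)·R2: [0, 0, 0]
R5 ← R5 − R2: [0, 0, 0]
2 nonzero rows, so rank(MT) = 2.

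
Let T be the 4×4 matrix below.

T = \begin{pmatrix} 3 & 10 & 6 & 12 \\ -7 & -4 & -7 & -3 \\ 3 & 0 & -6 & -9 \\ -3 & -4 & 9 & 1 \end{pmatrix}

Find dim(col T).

4

Row reduce to echelon form.
R2 ← R2 + (7/3)·R1: [0, 58/3, 7, 25]
R3 ← R3 − R1: [0, -10, -12, -21]
R4 ← R4 + R1: [0, 6, 15, 13]
R3 ← R3 + (15/29)·R2: [0, 0, -243/29, -234/29]
R4 ← R4 − (9/29)·R2: [0, 0, 372/29, 152/29]
R4 ← R4 + (124/81)·R3: [0, 0, 0, -64/9]
Echelon form has 4 nonzero rows, so rank(T) = 4.
The column space has dimension equal to the rank: 4.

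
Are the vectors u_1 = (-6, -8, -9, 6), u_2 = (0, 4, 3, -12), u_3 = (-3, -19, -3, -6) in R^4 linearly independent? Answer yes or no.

yes

Form the matrix with these vectors as rows and row reduce.
R3 ← R3 − (1/2)·R1: [0, -15, 3/2, -9]
R3 ← R3 + (15/4)·R2: [0, 0, 51/4, -54]
3 nonzero rows, so the 3 vectors span a space of dimension 3.
Since 3 = 3, the vectors are linearly independent.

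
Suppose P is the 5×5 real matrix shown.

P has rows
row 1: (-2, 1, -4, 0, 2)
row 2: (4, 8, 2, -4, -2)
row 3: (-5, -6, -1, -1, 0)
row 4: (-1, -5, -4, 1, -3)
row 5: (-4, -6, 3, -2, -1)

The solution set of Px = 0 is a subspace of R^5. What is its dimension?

1

Row reduce to echelon form.
R2 ← R2 + (2)·R1: [0, 10, -6, -4, 2]
R3 ← R3 − (5/2)·R1: [0, -17/2, 9, -1, -5]
R4 ← R4 − (1/2)·R1: [0, -11/2, -2, 1, -4]
R5 ← R5 − (2)·R1: [0, -8, 11, -2, -5]
R3 ← R3 + (17/20)·R2: [0, 0, 39/10, -22/5, -33/10]
R4 ← R4 + (11/20)·R2: [0, 0, -53/10, -6/5, -29/10]
R5 ← R5 + (4/5)·R2: [0, 0, 31/5, -26/5, -17/5]
R4 ← R4 + (53/39)·R3: [0, 0, 0, -280/39, -96/13]
R5 ← R5 − (62/39)·R3: [0, 0, 0, 70/39, 24/13]
R5 ← R5 + (1/4)·R4: [0, 0, 0, 0, 0]
4 nonzero rows, so rank(P) = 4.
P has 5 columns; by rank–nullity, nullity = 5 − 4 = 1.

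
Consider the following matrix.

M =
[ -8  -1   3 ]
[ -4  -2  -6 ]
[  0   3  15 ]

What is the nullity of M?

Row reduce to echelon form.
R2 ← R2 − (1/2)·R1: [0, -3/2, -15/2]
R3 ← R3 + (2)·R2: [0, 0, 0]
2 nonzero rows, so rank(M) = 2.
M has 3 columns; by rank–nullity, nullity = 3 − 2 = 1.

1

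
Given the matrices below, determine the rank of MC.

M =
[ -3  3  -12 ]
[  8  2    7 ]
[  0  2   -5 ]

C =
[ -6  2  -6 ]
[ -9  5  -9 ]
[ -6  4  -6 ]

2

First compute MC:
[[ 63, -39,  63],
 [-108,  54, -108],
 [ 12, -10,  12]]
Now row reduce the product.
R2 ← R2 + (12/7)·R1: [0, -90/7, 0]
R3 ← R3 − (4/21)·R1: [0, -18/7, 0]
R3 ← R3 − (1/5)·R2: [0, 0, 0]
2 nonzero rows, so rank(MC) = 2.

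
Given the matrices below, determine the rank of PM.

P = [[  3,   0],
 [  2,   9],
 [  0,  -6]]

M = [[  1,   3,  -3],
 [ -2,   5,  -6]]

2

First compute PM:
[[  3,   9,  -9],
 [-16,  51, -60],
 [ 12, -30,  36]]
Now row reduce the product.
R2 ← R2 + (16/3)·R1: [0, 99, -108]
R3 ← R3 − (4)·R1: [0, -66, 72]
R3 ← R3 + (2/3)·R2: [0, 0, 0]
2 nonzero rows, so rank(PM) = 2.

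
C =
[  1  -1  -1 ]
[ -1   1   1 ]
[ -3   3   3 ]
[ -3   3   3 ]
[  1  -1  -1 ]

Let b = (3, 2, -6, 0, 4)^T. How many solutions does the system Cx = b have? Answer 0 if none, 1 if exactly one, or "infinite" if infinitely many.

0

Row reduce the augmented matrix [C | b].
R2 ← R2 + R1: [0, 0, 0, 5]
R3 ← R3 + (3)·R1: [0, 0, 0, 3]
R4 ← R4 + (3)·R1: [0, 0, 0, 9]
R5 ← R5 − R1: [0, 0, 0, 1]
R3 ← R3 − (3/5)·R2: [0, 0, 0, 0]
R4 ← R4 − (9/5)·R2: [0, 0, 0, 0]
R5 ← R5 − (1/5)·R2: [0, 0, 0, 0]
The echelon form has 2 nonzero rows; the last pivot sits in the augmented column, so rank(C) = 1 but rank([C|b]) = 2.
Since the ranks differ, the system is inconsistent.
It has no solutions.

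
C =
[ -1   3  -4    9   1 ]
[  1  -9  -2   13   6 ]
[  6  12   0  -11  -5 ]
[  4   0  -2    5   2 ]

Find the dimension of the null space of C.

2

Row reduce to echelon form.
R2 ← R2 + R1: [0, -6, -6, 22, 7]
R3 ← R3 + (6)·R1: [0, 30, -24, 43, 1]
R4 ← R4 + (4)·R1: [0, 12, -18, 41, 6]
R3 ← R3 + (5)·R2: [0, 0, -54, 153, 36]
R4 ← R4 + (2)·R2: [0, 0, -30, 85, 20]
R4 ← R4 − (5/9)·R3: [0, 0, 0, 0, 0]
3 nonzero rows, so rank(C) = 3.
C has 5 columns; by rank–nullity, nullity = 5 − 3 = 2.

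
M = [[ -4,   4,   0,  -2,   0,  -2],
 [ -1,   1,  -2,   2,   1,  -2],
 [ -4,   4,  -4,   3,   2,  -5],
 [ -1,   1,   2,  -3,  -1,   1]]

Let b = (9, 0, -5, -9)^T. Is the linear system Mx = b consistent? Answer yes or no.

no

Row reduce the augmented matrix [M | b].
R2 ← R2 − (1/4)·R1: [0, 0, -2, 5/2, 1, -3/2, -9/4]
R3 ← R3 − R1: [0, 0, -4, 5, 2, -3, -14]
R4 ← R4 − (1/4)·R1: [0, 0, 2, -5/2, -1, 3/2, -45/4]
R3 ← R3 − (2)·R2: [0, 0, 0, 0, 0, 0, -19/2]
R4 ← R4 + R2: [0, 0, 0, 0, 0, 0, -27/2]
R4 ← R4 − (27/19)·R3: [0, 0, 0, 0, 0, 0, 0]
The echelon form has 3 nonzero rows; the last pivot sits in the augmented column, so rank(M) = 2 but rank([M|b]) = 3.
Since the ranks differ, the system is inconsistent.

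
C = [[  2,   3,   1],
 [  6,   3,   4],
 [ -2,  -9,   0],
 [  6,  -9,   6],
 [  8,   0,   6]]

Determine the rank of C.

2

Row reduce to echelon form.
R2 ← R2 − (3)·R1: [0, -6, 1]
R3 ← R3 + R1: [0, -6, 1]
R4 ← R4 − (3)·R1: [0, -18, 3]
R5 ← R5 − (4)·R1: [0, -12, 2]
R3 ← R3 − R2: [0, 0, 0]
R4 ← R4 − (3)·R2: [0, 0, 0]
R5 ← R5 − (2)·R2: [0, 0, 0]
Echelon form has 2 nonzero rows, so rank(C) = 2.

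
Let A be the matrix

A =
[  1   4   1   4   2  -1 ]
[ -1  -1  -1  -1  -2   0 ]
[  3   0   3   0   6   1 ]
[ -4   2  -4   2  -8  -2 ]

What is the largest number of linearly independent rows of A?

2

Row reduce to echelon form.
R2 ← R2 + R1: [0, 3, 0, 3, 0, -1]
R3 ← R3 − (3)·R1: [0, -12, 0, -12, 0, 4]
R4 ← R4 + (4)·R1: [0, 18, 0, 18, 0, -6]
R3 ← R3 + (4)·R2: [0, 0, 0, 0, 0, 0]
R4 ← R4 − (6)·R2: [0, 0, 0, 0, 0, 0]
Echelon form has 2 nonzero rows, so rank(A) = 2.
The rank gives the maximum number of linearly independent rows: 2.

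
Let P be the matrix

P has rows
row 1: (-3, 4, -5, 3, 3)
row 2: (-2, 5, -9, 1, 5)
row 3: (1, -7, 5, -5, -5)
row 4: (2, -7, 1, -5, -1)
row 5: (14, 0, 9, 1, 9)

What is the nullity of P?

0

Row reduce to echelon form.
R2 ← R2 − (2/3)·R1: [0, 7/3, -17/3, -1, 3]
R3 ← R3 + (1/3)·R1: [0, -17/3, 10/3, -4, -4]
R4 ← R4 + (2/3)·R1: [0, -13/3, -7/3, -3, 1]
R5 ← R5 + (14/3)·R1: [0, 56/3, -43/3, 15, 23]
R3 ← R3 + (17/7)·R2: [0, 0, -73/7, -45/7, 23/7]
R4 ← R4 + (13/7)·R2: [0, 0, -90/7, -34/7, 46/7]
R5 ← R5 − (8)·R2: [0, 0, 31, 23, -1]
R4 ← R4 − (90/73)·R3: [0, 0, 0, 224/73, 184/73]
R5 ← R5 + (217/73)·R3: [0, 0, 0, 284/73, 640/73]
R5 ← R5 − (71/56)·R4: [0, 0, 0, 0, 39/7]
5 nonzero rows, so rank(P) = 5.
P has 5 columns; by rank–nullity, nullity = 5 − 5 = 0.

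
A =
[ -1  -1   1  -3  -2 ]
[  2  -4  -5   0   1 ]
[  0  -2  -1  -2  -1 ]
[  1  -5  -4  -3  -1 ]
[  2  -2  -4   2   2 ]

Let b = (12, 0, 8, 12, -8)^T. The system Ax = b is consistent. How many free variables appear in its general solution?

3

Row reduce the augmented matrix [A | b].
R2 ← R2 + (2)·R1: [0, -6, -3, -6, -3, 24]
R4 ← R4 + R1: [0, -6, -3, -6, -3, 24]
R5 ← R5 + (2)·R1: [0, -4, -2, -4, -2, 16]
R3 ← R3 − (1/3)·R2: [0, 0, 0, 0, 0, 0]
R4 ← R4 − R2: [0, 0, 0, 0, 0, 0]
R5 ← R5 − (2/3)·R2: [0, 0, 0, 0, 0, 0]
The echelon form has 2 nonzero rows, and every pivot lies in the first 5 columns, so rank(A) = rank([A|b]) = 2.
The system is consistent.
Free variables = (unknowns) − (rank) = 5 − 2 = 3.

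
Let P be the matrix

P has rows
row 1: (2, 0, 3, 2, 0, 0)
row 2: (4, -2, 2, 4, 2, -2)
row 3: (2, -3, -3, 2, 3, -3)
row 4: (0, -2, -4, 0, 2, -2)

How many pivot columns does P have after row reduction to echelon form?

2

Row reduce to echelon form.
R2 ← R2 − (2)·R1: [0, -2, -4, 0, 2, -2]
R3 ← R3 − R1: [0, -3, -6, 0, 3, -3]
R3 ← R3 − (3/2)·R2: [0, 0, 0, 0, 0, 0]
R4 ← R4 − R2: [0, 0, 0, 0, 0, 0]
Echelon form has 2 nonzero rows, so rank(P) = 2.
Each nonzero row contributes one pivot column: 2 pivot columns.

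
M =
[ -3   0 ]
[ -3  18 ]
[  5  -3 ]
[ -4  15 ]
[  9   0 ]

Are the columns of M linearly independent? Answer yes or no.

Row reduce M to echelon form.
R2 ← R2 − R1: [0, 18]
R3 ← R3 + (5/3)·R1: [0, -3]
R4 ← R4 − (4/3)·R1: [0, 15]
R5 ← R5 + (3)·R1: [0, 0]
R3 ← R3 + (1/6)·R2: [0, 0]
R4 ← R4 − (5/6)·R2: [0, 0]
2 pivots among 2 columns.
Every column is a pivot column, so the columns are linearly independent.

yes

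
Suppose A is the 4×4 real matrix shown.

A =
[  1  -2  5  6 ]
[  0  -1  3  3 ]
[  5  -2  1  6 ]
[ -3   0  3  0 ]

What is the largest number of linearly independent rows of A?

2

Row reduce to echelon form.
R3 ← R3 − (5)·R1: [0, 8, -24, -24]
R4 ← R4 + (3)·R1: [0, -6, 18, 18]
R3 ← R3 + (8)·R2: [0, 0, 0, 0]
R4 ← R4 − (6)·R2: [0, 0, 0, 0]
Echelon form has 2 nonzero rows, so rank(A) = 2.
The rank gives the maximum number of linearly independent rows: 2.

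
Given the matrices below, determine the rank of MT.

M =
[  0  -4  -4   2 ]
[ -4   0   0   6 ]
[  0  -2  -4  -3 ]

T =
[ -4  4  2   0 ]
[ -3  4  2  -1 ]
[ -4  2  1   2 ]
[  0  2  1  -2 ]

2

First compute MT:
[[ 28, -20, -10,  -8],
 [ 16,  -4,  -2, -12],
 [ 22, -22, -11,   0]]
Now row reduce the product.
R2 ← R2 − (4/7)·R1: [0, 52/7, 26/7, -52/7]
R3 ← R3 − (11/14)·R1: [0, -44/7, -22/7, 44/7]
R3 ← R3 + (11/13)·R2: [0, 0, 0, 0]
2 nonzero rows, so rank(MT) = 2.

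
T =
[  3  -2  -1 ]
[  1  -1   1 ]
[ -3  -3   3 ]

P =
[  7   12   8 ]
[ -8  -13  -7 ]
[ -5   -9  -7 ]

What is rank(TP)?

First compute TP:
[[ 42,  71,  45],
 [ 10,  16,   8],
 [-12, -24, -24]]
Now row reduce the product.
R2 ← R2 − (5/21)·R1: [0, -19/21, -19/7]
R3 ← R3 + (2/7)·R1: [0, -26/7, -78/7]
R3 ← R3 − (78/19)·R2: [0, 0, 0]
2 nonzero rows, so rank(TP) = 2.

2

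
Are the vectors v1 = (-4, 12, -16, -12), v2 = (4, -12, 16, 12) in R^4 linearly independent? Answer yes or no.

Form the matrix with these vectors as rows and row reduce.
R2 ← R2 + R1: [0, 0, 0, 0]
1 nonzero row, so the 2 vectors span a space of dimension 1.
Since 1 < 2, the vectors are linearly dependent.

no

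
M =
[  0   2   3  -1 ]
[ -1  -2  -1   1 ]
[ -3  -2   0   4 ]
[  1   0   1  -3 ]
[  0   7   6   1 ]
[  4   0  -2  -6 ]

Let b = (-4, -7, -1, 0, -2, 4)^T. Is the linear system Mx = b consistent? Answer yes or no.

Row reduce the augmented matrix [M | b].
Swap R1 ↔ R2
R3 ← R3 − (3)·R1: [0, 4, 3, 1, 20]
R4 ← R4 + R1: [0, -2, 0, -2, -7]
R6 ← R6 + (4)·R1: [0, -8, -6, -2, -24]
R3 ← R3 − (2)·R2: [0, 0, -3, 3, 28]
R4 ← R4 + R2: [0, 0, 3, -3, -11]
R5 ← R5 − (7/2)·R2: [0, 0, -9/2, 9/2, 12]
R6 ← R6 + (4)·R2: [0, 0, 6, -6, -40]
R4 ← R4 + R3: [0, 0, 0, 0, 17]
R5 ← R5 − (3/2)·R3: [0, 0, 0, 0, -30]
R6 ← R6 + (2)·R3: [0, 0, 0, 0, 16]
R5 ← R5 + (30/17)·R4: [0, 0, 0, 0, 0]
R6 ← R6 − (16/17)·R4: [0, 0, 0, 0, 0]
The echelon form has 4 nonzero rows; the last pivot sits in the augmented column, so rank(M) = 3 but rank([M|b]) = 4.
Since the ranks differ, the system is inconsistent.

no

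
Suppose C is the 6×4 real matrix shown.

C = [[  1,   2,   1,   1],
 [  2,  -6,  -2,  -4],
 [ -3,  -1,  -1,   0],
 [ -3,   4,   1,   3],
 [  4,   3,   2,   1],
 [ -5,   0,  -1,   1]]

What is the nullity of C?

2

Row reduce to echelon form.
R2 ← R2 − (2)·R1: [0, -10, -4, -6]
R3 ← R3 + (3)·R1: [0, 5, 2, 3]
R4 ← R4 + (3)·R1: [0, 10, 4, 6]
R5 ← R5 − (4)·R1: [0, -5, -2, -3]
R6 ← R6 + (5)·R1: [0, 10, 4, 6]
R3 ← R3 + (1/2)·R2: [0, 0, 0, 0]
R4 ← R4 + R2: [0, 0, 0, 0]
R5 ← R5 − (1/2)·R2: [0, 0, 0, 0]
R6 ← R6 + R2: [0, 0, 0, 0]
2 nonzero rows, so rank(C) = 2.
C has 4 columns; by rank–nullity, nullity = 4 − 2 = 2.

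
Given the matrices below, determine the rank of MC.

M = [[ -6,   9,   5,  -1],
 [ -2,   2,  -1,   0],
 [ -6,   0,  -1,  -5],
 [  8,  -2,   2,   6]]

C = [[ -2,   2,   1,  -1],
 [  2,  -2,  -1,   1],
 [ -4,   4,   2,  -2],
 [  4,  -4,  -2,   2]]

1

First compute MC:
[[  6,  -6,  -3,   3],
 [ 12, -12,  -6,   6],
 [ -4,   4,   2,  -2],
 [ -4,   4,   2,  -2]]
Now row reduce the product.
R2 ← R2 − (2)·R1: [0, 0, 0, 0]
R3 ← R3 + (2/3)·R1: [0, 0, 0, 0]
R4 ← R4 + (2/3)·R1: [0, 0, 0, 0]
1 nonzero row, so rank(MC) = 1.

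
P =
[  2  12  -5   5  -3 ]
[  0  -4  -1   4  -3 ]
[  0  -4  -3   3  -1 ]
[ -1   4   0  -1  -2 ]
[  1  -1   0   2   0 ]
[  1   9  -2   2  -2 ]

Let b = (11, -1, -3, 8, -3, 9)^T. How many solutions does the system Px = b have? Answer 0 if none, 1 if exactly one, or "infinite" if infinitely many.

infinite

Row reduce the augmented matrix [P | b].
R4 ← R4 + (1/2)·R1: [0, 10, -5/2, 3/2, -7/2, 27/2]
R5 ← R5 − (1/2)·R1: [0, -7, 5/2, -1/2, 3/2, -17/2]
R6 ← R6 − (1/2)·R1: [0, 3, 1/2, -1/2, -1/2, 7/2]
R3 ← R3 − R2: [0, 0, -2, -1, 2, -2]
R4 ← R4 + (5/2)·R2: [0, 0, -5, 23/2, -11, 11]
R5 ← R5 − (7/4)·R2: [0, 0, 17/4, -15/2, 27/4, -27/4]
R6 ← R6 + (3/4)·R2: [0, 0, -1/4, 5/2, -11/4, 11/4]
R4 ← R4 − (5/2)·R3: [0, 0, 0, 14, -16, 16]
R5 ← R5 + (17/8)·R3: [0, 0, 0, -77/8, 11, -11]
R6 ← R6 − (1/8)·R3: [0, 0, 0, 21/8, -3, 3]
R5 ← R5 + (11/16)·R4: [0, 0, 0, 0, 0, 0]
R6 ← R6 − (3/16)·R4: [0, 0, 0, 0, 0, 0]
The echelon form has 4 nonzero rows, and every pivot lies in the first 5 columns, so rank(P) = rank([P|b]) = 4.
The system is consistent.
rank = 4 < 5 unknowns, so there are infinitely many solutions.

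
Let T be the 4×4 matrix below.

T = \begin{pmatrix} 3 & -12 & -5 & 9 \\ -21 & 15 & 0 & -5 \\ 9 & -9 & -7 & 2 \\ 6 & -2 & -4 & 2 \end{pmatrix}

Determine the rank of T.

4

Row reduce to echelon form.
R2 ← R2 + (7)·R1: [0, -69, -35, 58]
R3 ← R3 − (3)·R1: [0, 27, 8, -25]
R4 ← R4 − (2)·R1: [0, 22, 6, -16]
R3 ← R3 + (9/23)·R2: [0, 0, -131/23, -53/23]
R4 ← R4 + (22/69)·R2: [0, 0, -356/69, 172/69]
R4 ← R4 − (356/393)·R3: [0, 0, 0, 600/131]
Echelon form has 4 nonzero rows, so rank(T) = 4.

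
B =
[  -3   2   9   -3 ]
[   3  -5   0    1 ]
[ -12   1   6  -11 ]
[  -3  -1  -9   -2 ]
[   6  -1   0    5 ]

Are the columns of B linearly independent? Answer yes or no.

Row reduce B to echelon form.
R2 ← R2 + R1: [0, -3, 9, -2]
R3 ← R3 − (4)·R1: [0, -7, -30, 1]
R4 ← R4 − R1: [0, -3, -18, 1]
R5 ← R5 + (2)·R1: [0, 3, 18, -1]
R3 ← R3 − (7/3)·R2: [0, 0, -51, 17/3]
R4 ← R4 − R2: [0, 0, -27, 3]
R5 ← R5 + R2: [0, 0, 27, -3]
R4 ← R4 − (9/17)·R3: [0, 0, 0, 0]
R5 ← R5 + (9/17)·R3: [0, 0, 0, 0]
3 pivots among 4 columns.
Only 3 < 4 pivot columns, so the columns are linearly dependent.

no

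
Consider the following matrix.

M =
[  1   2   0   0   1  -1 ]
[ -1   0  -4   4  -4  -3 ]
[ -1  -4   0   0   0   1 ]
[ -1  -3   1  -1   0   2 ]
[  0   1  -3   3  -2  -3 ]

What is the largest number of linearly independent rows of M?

Row reduce to echelon form.
R2 ← R2 + R1: [0, 2, -4, 4, -3, -4]
R3 ← R3 + R1: [0, -2, 0, 0, 1, 0]
R4 ← R4 + R1: [0, -1, 1, -1, 1, 1]
R3 ← R3 + R2: [0, 0, -4, 4, -2, -4]
R4 ← R4 + (1/2)·R2: [0, 0, -1, 1, -1/2, -1]
R5 ← R5 − (1/2)·R2: [0, 0, -1, 1, -1/2, -1]
R4 ← R4 − (1/4)·R3: [0, 0, 0, 0, 0, 0]
R5 ← R5 − (1/4)·R3: [0, 0, 0, 0, 0, 0]
Echelon form has 3 nonzero rows, so rank(M) = 3.
The rank gives the maximum number of linearly independent rows: 3.

3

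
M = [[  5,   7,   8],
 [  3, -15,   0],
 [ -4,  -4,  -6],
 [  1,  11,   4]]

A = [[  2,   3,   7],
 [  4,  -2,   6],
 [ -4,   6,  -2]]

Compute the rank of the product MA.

First compute MA:
[[  6,  49,  61],
 [-54,  39, -69],
 [  0, -40, -40],
 [ 30,   5,  65]]
Now row reduce the product.
R2 ← R2 + (9)·R1: [0, 480, 480]
R4 ← R4 − (5)·R1: [0, -240, -240]
R3 ← R3 + (1/12)·R2: [0, 0, 0]
R4 ← R4 + (1/2)·R2: [0, 0, 0]
2 nonzero rows, so rank(MA) = 2.

2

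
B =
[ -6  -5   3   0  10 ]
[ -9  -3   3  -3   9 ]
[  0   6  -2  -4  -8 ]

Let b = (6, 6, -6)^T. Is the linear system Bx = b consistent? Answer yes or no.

Row reduce the augmented matrix [B | b].
R2 ← R2 − (3/2)·R1: [0, 9/2, -3/2, -3, -6, -3]
R3 ← R3 − (4/3)·R2: [0, 0, 0, 0, 0, -2]
The echelon form has 3 nonzero rows; the last pivot sits in the augmented column, so rank(B) = 2 but rank([B|b]) = 3.
Since the ranks differ, the system is inconsistent.

no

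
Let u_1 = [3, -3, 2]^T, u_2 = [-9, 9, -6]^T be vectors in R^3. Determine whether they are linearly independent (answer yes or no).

no

Form the matrix with these vectors as rows and row reduce.
R2 ← R2 + (3)·R1: [0, 0, 0]
1 nonzero row, so the 2 vectors span a space of dimension 1.
Since 1 < 2, the vectors are linearly dependent.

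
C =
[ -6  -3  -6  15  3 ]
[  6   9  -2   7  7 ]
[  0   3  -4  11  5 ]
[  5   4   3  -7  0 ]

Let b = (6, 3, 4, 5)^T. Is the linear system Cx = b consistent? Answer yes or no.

Row reduce the augmented matrix [C | b].
R2 ← R2 + R1: [0, 6, -8, 22, 10, 9]
R4 ← R4 + (5/6)·R1: [0, 3/2, -2, 11/2, 5/2, 10]
R3 ← R3 − (1/2)·R2: [0, 0, 0, 0, 0, -1/2]
R4 ← R4 − (1/4)·R2: [0, 0, 0, 0, 0, 31/4]
R4 ← R4 + (31/2)·R3: [0, 0, 0, 0, 0, 0]
The echelon form has 3 nonzero rows; the last pivot sits in the augmented column, so rank(C) = 2 but rank([C|b]) = 3.
Since the ranks differ, the system is inconsistent.

no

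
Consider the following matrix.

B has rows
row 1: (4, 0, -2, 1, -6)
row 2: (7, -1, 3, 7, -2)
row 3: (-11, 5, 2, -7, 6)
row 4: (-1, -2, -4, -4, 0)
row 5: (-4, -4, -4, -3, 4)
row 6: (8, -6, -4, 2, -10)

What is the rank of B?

5

Row reduce to echelon form.
R2 ← R2 − (7/4)·R1: [0, -1, 13/2, 21/4, 17/2]
R3 ← R3 + (11/4)·R1: [0, 5, -7/2, -17/4, -21/2]
R4 ← R4 + (1/4)·R1: [0, -2, -9/2, -15/4, -3/2]
R5 ← R5 + R1: [0, -4, -6, -2, -2]
R6 ← R6 − (2)·R1: [0, -6, 0, 0, 2]
R3 ← R3 + (5)·R2: [0, 0, 29, 22, 32]
R4 ← R4 − (2)·R2: [0, 0, -35/2, -57/4, -37/2]
R5 ← R5 − (4)·R2: [0, 0, -32, -23, -36]
R6 ← R6 − (6)·R2: [0, 0, -39, -63/2, -49]
R4 ← R4 + (35/58)·R3: [0, 0, 0, -113/116, 47/58]
R5 ← R5 + (32/29)·R3: [0, 0, 0, 37/29, -20/29]
R6 ← R6 + (39/29)·R3: [0, 0, 0, -111/58, -173/29]
R5 ← R5 + (148/113)·R4: [0, 0, 0, 0, 42/113]
R6 ← R6 − (222/113)·R4: [0, 0, 0, 0, -854/113]
R6 ← R6 + (61/3)·R5: [0, 0, 0, 0, 0]
Echelon form has 5 nonzero rows, so rank(B) = 5.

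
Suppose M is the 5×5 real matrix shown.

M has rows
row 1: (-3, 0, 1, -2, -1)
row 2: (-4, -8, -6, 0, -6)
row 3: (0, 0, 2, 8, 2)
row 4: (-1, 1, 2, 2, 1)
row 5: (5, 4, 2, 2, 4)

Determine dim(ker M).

2

Row reduce to echelon form.
R2 ← R2 − (4/3)·R1: [0, -8, -22/3, 8/3, -14/3]
R4 ← R4 − (1/3)·R1: [0, 1, 5/3, 8/3, 4/3]
R5 ← R5 + (5/3)·R1: [0, 4, 11/3, -4/3, 7/3]
R4 ← R4 + (1/8)·R2: [0, 0, 3/4, 3, 3/4]
R5 ← R5 + (1/2)·R2: [0, 0, 0, 0, 0]
R4 ← R4 − (3/8)·R3: [0, 0, 0, 0, 0]
3 nonzero rows, so rank(M) = 3.
M has 5 columns; by rank–nullity, nullity = 5 − 3 = 2.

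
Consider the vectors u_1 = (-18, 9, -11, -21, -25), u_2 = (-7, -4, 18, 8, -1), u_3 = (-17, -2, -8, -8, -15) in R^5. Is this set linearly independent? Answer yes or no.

Form the matrix with these vectors as rows and row reduce.
R2 ← R2 − (7/18)·R1: [0, -15/2, 401/18, 97/6, 157/18]
R3 ← R3 − (17/18)·R1: [0, -21/2, 43/18, 71/6, 155/18]
R3 ← R3 − (7/5)·R2: [0, 0, -144/5, -54/5, -18/5]
3 nonzero rows, so the 3 vectors span a space of dimension 3.
Since 3 = 3, the vectors are linearly independent.

yes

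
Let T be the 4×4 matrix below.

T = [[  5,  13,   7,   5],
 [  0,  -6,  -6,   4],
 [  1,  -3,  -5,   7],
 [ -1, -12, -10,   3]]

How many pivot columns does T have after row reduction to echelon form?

Row reduce to echelon form.
R3 ← R3 − (1/5)·R1: [0, -28/5, -32/5, 6]
R4 ← R4 + (1/5)·R1: [0, -47/5, -43/5, 4]
R3 ← R3 − (14/15)·R2: [0, 0, -4/5, 34/15]
R4 ← R4 − (47/30)·R2: [0, 0, 4/5, -34/15]
R4 ← R4 + R3: [0, 0, 0, 0]
Echelon form has 3 nonzero rows, so rank(T) = 3.
Each nonzero row contributes one pivot column: 3 pivot columns.

3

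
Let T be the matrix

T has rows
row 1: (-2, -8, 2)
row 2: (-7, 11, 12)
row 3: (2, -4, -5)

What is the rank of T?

Row reduce to echelon form.
R2 ← R2 − (7/2)·R1: [0, 39, 5]
R3 ← R3 + R1: [0, -12, -3]
R3 ← R3 + (4/13)·R2: [0, 0, -19/13]
Echelon form has 3 nonzero rows, so rank(T) = 3.

3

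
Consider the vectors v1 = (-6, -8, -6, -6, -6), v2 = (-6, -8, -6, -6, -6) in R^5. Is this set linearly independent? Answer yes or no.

no

Form the matrix with these vectors as rows and row reduce.
R2 ← R2 − R1: [0, 0, 0, 0, 0]
1 nonzero row, so the 2 vectors span a space of dimension 1.
Since 1 < 2, the vectors are linearly dependent.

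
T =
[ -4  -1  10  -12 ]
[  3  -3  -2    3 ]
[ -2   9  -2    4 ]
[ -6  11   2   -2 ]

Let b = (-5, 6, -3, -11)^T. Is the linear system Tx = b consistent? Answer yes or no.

yes

Row reduce the augmented matrix [T | b].
R2 ← R2 + (3/4)·R1: [0, -15/4, 11/2, -6, 9/4]
R3 ← R3 − (1/2)·R1: [0, 19/2, -7, 10, -1/2]
R4 ← R4 − (3/2)·R1: [0, 25/2, -13, 16, -7/2]
R3 ← R3 + (38/15)·R2: [0, 0, 104/15, -26/5, 26/5]
R4 ← R4 + (10/3)·R2: [0, 0, 16/3, -4, 4]
R4 ← R4 − (10/13)·R3: [0, 0, 0, 0, 0]
The echelon form has 3 nonzero rows, and every pivot lies in the first 4 columns, so rank(T) = rank([T|b]) = 3.
The system is consistent.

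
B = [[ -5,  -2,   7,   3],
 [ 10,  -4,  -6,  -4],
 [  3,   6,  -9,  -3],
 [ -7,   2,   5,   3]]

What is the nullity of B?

Row reduce to echelon form.
R2 ← R2 + (2)·R1: [0, -8, 8, 2]
R3 ← R3 + (3/5)·R1: [0, 24/5, -24/5, -6/5]
R4 ← R4 − (7/5)·R1: [0, 24/5, -24/5, -6/5]
R3 ← R3 + (3/5)·R2: [0, 0, 0, 0]
R4 ← R4 + (3/5)·R2: [0, 0, 0, 0]
2 nonzero rows, so rank(B) = 2.
B has 4 columns; by rank–nullity, nullity = 4 − 2 = 2.

2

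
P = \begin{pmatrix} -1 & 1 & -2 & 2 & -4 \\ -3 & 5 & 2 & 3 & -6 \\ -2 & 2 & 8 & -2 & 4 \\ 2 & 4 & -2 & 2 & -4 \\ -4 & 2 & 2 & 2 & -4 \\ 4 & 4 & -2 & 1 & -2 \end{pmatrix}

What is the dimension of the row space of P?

3

Row reduce to echelon form.
R2 ← R2 − (3)·R1: [0, 2, 8, -3, 6]
R3 ← R3 − (2)·R1: [0, 0, 12, -6, 12]
R4 ← R4 + (2)·R1: [0, 6, -6, 6, -12]
R5 ← R5 − (4)·R1: [0, -2, 10, -6, 12]
R6 ← R6 + (4)·R1: [0, 8, -10, 9, -18]
R4 ← R4 − (3)·R2: [0, 0, -30, 15, -30]
R5 ← R5 + R2: [0, 0, 18, -9, 18]
R6 ← R6 − (4)·R2: [0, 0, -42, 21, -42]
R4 ← R4 + (5/2)·R3: [0, 0, 0, 0, 0]
R5 ← R5 − (3/2)·R3: [0, 0, 0, 0, 0]
R6 ← R6 + (7/2)·R3: [0, 0, 0, 0, 0]
Echelon form has 3 nonzero rows, so rank(P) = 3.
The row space has dimension equal to the rank: 3.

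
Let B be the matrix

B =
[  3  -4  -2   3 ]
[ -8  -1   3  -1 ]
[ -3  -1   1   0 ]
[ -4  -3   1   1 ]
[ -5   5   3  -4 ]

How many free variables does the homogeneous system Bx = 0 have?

2

Row reduce to echelon form.
R2 ← R2 + (8/3)·R1: [0, -35/3, -7/3, 7]
R3 ← R3 + R1: [0, -5, -1, 3]
R4 ← R4 + (4/3)·R1: [0, -25/3, -5/3, 5]
R5 ← R5 + (5/3)·R1: [0, -5/3, -1/3, 1]
R3 ← R3 − (3/7)·R2: [0, 0, 0, 0]
R4 ← R4 − (5/7)·R2: [0, 0, 0, 0]
R5 ← R5 − (1/7)·R2: [0, 0, 0, 0]
2 nonzero rows, so rank(B) = 2.
B has 4 columns; by rank–nullity, nullity = 4 − 2 = 2.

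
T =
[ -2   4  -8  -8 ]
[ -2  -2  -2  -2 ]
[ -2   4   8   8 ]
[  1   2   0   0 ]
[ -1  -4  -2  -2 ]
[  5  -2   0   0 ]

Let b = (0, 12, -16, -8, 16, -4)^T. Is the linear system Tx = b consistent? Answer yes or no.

Row reduce the augmented matrix [T | b].
R2 ← R2 − R1: [0, -6, 6, 6, 12]
R3 ← R3 − R1: [0, 0, 16, 16, -16]
R4 ← R4 + (1/2)·R1: [0, 4, -4, -4, -8]
R5 ← R5 − (1/2)·R1: [0, -6, 2, 2, 16]
R6 ← R6 + (5/2)·R1: [0, 8, -20, -20, -4]
R4 ← R4 + (2/3)·R2: [0, 0, 0, 0, 0]
R5 ← R5 − R2: [0, 0, -4, -4, 4]
R6 ← R6 + (4/3)·R2: [0, 0, -12, -12, 12]
R5 ← R5 + (1/4)·R3: [0, 0, 0, 0, 0]
R6 ← R6 + (3/4)·R3: [0, 0, 0, 0, 0]
The echelon form has 3 nonzero rows, and every pivot lies in the first 4 columns, so rank(T) = rank([T|b]) = 3.
The system is consistent.

yes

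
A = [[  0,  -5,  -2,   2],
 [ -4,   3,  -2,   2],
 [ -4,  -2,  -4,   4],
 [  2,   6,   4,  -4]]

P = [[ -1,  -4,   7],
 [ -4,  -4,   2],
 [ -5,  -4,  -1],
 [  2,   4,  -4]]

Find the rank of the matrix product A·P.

First compute AP:
[[ 34,  36, -16],
 [  6,  20, -28],
 [ 40,  56, -44],
 [-54, -64,  38]]
Now row reduce the product.
R2 ← R2 − (3/17)·R1: [0, 232/17, -428/17]
R3 ← R3 − (20/17)·R1: [0, 232/17, -428/17]
R4 ← R4 + (27/17)·R1: [0, -116/17, 214/17]
R3 ← R3 − R2: [0, 0, 0]
R4 ← R4 + (1/2)·R2: [0, 0, 0]
2 nonzero rows, so rank(AP) = 2.

2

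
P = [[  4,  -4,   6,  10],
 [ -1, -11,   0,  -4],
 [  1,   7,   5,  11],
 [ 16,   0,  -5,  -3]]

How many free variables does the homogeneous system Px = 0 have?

1

Row reduce to echelon form.
R2 ← R2 + (1/4)·R1: [0, -12, 3/2, -3/2]
R3 ← R3 − (1/4)·R1: [0, 8, 7/2, 17/2]
R4 ← R4 − (4)·R1: [0, 16, -29, -43]
R3 ← R3 + (2/3)·R2: [0, 0, 9/2, 15/2]
R4 ← R4 + (4/3)·R2: [0, 0, -27, -45]
R4 ← R4 + (6)·R3: [0, 0, 0, 0]
3 nonzero rows, so rank(P) = 3.
P has 4 columns; by rank–nullity, nullity = 4 − 3 = 1.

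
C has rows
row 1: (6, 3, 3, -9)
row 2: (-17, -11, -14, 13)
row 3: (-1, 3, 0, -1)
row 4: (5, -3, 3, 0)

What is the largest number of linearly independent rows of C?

3

Row reduce to echelon form.
R2 ← R2 + (17/6)·R1: [0, -5/2, -11/2, -25/2]
R3 ← R3 + (1/6)·R1: [0, 7/2, 1/2, -5/2]
R4 ← R4 − (5/6)·R1: [0, -11/2, 1/2, 15/2]
R3 ← R3 + (7/5)·R2: [0, 0, -36/5, -20]
R4 ← R4 − (11/5)·R2: [0, 0, 63/5, 35]
R4 ← R4 + (7/4)·R3: [0, 0, 0, 0]
Echelon form has 3 nonzero rows, so rank(C) = 3.
The rank gives the maximum number of linearly independent rows: 3.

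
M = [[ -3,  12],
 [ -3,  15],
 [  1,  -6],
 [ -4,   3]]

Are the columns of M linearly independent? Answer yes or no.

Row reduce M to echelon form.
R2 ← R2 − R1: [0, 3]
R3 ← R3 + (1/3)·R1: [0, -2]
R4 ← R4 − (4/3)·R1: [0, -13]
R3 ← R3 + (2/3)·R2: [0, 0]
R4 ← R4 + (13/3)·R2: [0, 0]
2 pivots among 2 columns.
Every column is a pivot column, so the columns are linearly independent.

yes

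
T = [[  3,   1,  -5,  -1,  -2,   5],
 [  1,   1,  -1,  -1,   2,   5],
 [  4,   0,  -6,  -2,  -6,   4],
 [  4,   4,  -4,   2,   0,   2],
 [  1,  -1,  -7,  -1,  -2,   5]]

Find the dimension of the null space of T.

2

Row reduce to echelon form.
R2 ← R2 − (1/3)·R1: [0, 2/3, 2/3, -2/3, 8/3, 10/3]
R3 ← R3 − (4/3)·R1: [0, -4/3, 2/3, -2/3, -10/3, -8/3]
R4 ← R4 − (4/3)·R1: [0, 8/3, 8/3, 10/3, 8/3, -14/3]
R5 ← R5 − (1/3)·R1: [0, -4/3, -16/3, -2/3, -4/3, 10/3]
R3 ← R3 + (2)·R2: [0, 0, 2, -2, 2, 4]
R4 ← R4 − (4)·R2: [0, 0, 0, 6, -8, -18]
R5 ← R5 + (2)·R2: [0, 0, -4, -2, 4, 10]
R5 ← R5 + (2)·R3: [0, 0, 0, -6, 8, 18]
R5 ← R5 + R4: [0, 0, 0, 0, 0, 0]
4 nonzero rows, so rank(T) = 4.
T has 6 columns; by rank–nullity, nullity = 6 − 4 = 2.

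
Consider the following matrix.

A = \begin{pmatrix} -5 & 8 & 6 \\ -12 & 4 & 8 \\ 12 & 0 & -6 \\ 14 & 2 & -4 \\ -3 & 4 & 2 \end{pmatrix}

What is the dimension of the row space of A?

Row reduce to echelon form.
R2 ← R2 − (12/5)·R1: [0, -76/5, -32/5]
R3 ← R3 + (12/5)·R1: [0, 96/5, 42/5]
R4 ← R4 + (14/5)·R1: [0, 122/5, 64/5]
R5 ← R5 − (3/5)·R1: [0, -4/5, -8/5]
R3 ← R3 + (24/19)·R2: [0, 0, 6/19]
R4 ← R4 + (61/38)·R2: [0, 0, 48/19]
R5 ← R5 − (1/19)·R2: [0, 0, -24/19]
R4 ← R4 − (8)·R3: [0, 0, 0]
R5 ← R5 + (4)·R3: [0, 0, 0]
Echelon form has 3 nonzero rows, so rank(A) = 3.
The row space has dimension equal to the rank: 3.

3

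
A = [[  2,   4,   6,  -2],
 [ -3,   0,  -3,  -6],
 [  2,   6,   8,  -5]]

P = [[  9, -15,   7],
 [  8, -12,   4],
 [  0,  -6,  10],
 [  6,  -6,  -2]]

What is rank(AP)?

2

First compute AP:
[[ 38, -102,  94],
 [-63,  99, -39],
 [ 36, -120, 128]]
Now row reduce the product.
R2 ← R2 + (63/38)·R1: [0, -1332/19, 2220/19]
R3 ← R3 − (18/19)·R1: [0, -444/19, 740/19]
R3 ← R3 − (1/3)·R2: [0, 0, 0]
2 nonzero rows, so rank(AP) = 2.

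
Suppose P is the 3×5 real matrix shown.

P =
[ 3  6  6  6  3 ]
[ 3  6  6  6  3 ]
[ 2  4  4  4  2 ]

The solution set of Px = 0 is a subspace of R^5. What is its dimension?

4

Row reduce to echelon form.
R2 ← R2 − R1: [0, 0, 0, 0, 0]
R3 ← R3 − (2/3)·R1: [0, 0, 0, 0, 0]
1 nonzero row, so rank(P) = 1.
P has 5 columns; by rank–nullity, nullity = 5 − 1 = 4.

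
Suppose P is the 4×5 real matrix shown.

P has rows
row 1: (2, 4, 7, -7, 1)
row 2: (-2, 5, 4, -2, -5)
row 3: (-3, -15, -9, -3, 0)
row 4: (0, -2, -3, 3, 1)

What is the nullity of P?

2

Row reduce to echelon form.
R2 ← R2 + R1: [0, 9, 11, -9, -4]
R3 ← R3 + (3/2)·R1: [0, -9, 3/2, -27/2, 3/2]
R3 ← R3 + R2: [0, 0, 25/2, -45/2, -5/2]
R4 ← R4 + (2/9)·R2: [0, 0, -5/9, 1, 1/9]
R4 ← R4 + (2/45)·R3: [0, 0, 0, 0, 0]
3 nonzero rows, so rank(P) = 3.
P has 5 columns; by rank–nullity, nullity = 5 − 3 = 2.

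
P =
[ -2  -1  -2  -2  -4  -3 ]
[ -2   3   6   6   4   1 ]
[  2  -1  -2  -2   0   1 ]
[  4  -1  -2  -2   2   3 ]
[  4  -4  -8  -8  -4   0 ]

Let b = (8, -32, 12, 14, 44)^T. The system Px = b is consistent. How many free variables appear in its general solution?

4

Row reduce the augmented matrix [P | b].
R2 ← R2 − R1: [0, 4, 8, 8, 8, 4, -40]
R3 ← R3 + R1: [0, -2, -4, -4, -4, -2, 20]
R4 ← R4 + (2)·R1: [0, -3, -6, -6, -6, -3, 30]
R5 ← R5 + (2)·R1: [0, -6, -12, -12, -12, -6, 60]
R3 ← R3 + (1/2)·R2: [0, 0, 0, 0, 0, 0, 0]
R4 ← R4 + (3/4)·R2: [0, 0, 0, 0, 0, 0, 0]
R5 ← R5 + (3/2)·R2: [0, 0, 0, 0, 0, 0, 0]
The echelon form has 2 nonzero rows, and every pivot lies in the first 6 columns, so rank(P) = rank([P|b]) = 2.
The system is consistent.
Free variables = (unknowns) − (rank) = 6 − 2 = 4.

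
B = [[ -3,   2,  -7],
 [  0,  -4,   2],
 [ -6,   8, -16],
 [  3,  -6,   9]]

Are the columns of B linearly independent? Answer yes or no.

Row reduce B to echelon form.
R3 ← R3 − (2)·R1: [0, 4, -2]
R4 ← R4 + R1: [0, -4, 2]
R3 ← R3 + R2: [0, 0, 0]
R4 ← R4 − R2: [0, 0, 0]
2 pivots among 3 columns.
Only 2 < 3 pivot columns, so the columns are linearly dependent.

no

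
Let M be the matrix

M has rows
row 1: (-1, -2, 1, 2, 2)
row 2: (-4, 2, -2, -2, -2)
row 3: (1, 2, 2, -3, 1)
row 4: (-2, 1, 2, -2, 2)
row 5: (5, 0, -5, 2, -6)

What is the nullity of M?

Row reduce to echelon form.
R2 ← R2 − (4)·R1: [0, 10, -6, -10, -10]
R3 ← R3 + R1: [0, 0, 3, -1, 3]
R4 ← R4 − (2)·R1: [0, 5, 0, -6, -2]
R5 ← R5 + (5)·R1: [0, -10, 0, 12, 4]
R4 ← R4 − (1/2)·R2: [0, 0, 3, -1, 3]
R5 ← R5 + R2: [0, 0, -6, 2, -6]
R4 ← R4 − R3: [0, 0, 0, 0, 0]
R5 ← R5 + (2)·R3: [0, 0, 0, 0, 0]
3 nonzero rows, so rank(M) = 3.
M has 5 columns; by rank–nullity, nullity = 5 − 3 = 2.

2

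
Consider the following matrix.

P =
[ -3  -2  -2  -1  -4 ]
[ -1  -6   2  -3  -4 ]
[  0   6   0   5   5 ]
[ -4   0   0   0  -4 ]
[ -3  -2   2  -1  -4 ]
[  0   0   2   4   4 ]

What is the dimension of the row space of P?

Row reduce to echelon form.
R2 ← R2 − (1/3)·R1: [0, -16/3, 8/3, -8/3, -8/3]
R4 ← R4 − (4/3)·R1: [0, 8/3, 8/3, 4/3, 4/3]
R5 ← R5 − R1: [0, 0, 4, 0, 0]
R3 ← R3 + (9/8)·R2: [0, 0, 3, 2, 2]
R4 ← R4 + (1/2)·R2: [0, 0, 4, 0, 0]
R4 ← R4 − (4/3)·R3: [0, 0, 0, -8/3, -8/3]
R5 ← R5 − (4/3)·R3: [0, 0, 0, -8/3, -8/3]
R6 ← R6 − (2/3)·R3: [0, 0, 0, 8/3, 8/3]
R5 ← R5 − R4: [0, 0, 0, 0, 0]
R6 ← R6 + R4: [0, 0, 0, 0, 0]
Echelon form has 4 nonzero rows, so rank(P) = 4.
The row space has dimension equal to the rank: 4.

4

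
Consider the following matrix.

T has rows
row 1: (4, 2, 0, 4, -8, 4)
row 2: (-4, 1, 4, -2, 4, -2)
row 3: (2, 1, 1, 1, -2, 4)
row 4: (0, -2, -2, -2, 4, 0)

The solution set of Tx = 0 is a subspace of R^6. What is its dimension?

Row reduce to echelon form.
R2 ← R2 + R1: [0, 3, 4, 2, -4, 2]
R3 ← R3 − (1/2)·R1: [0, 0, 1, -1, 2, 2]
R4 ← R4 + (2/3)·R2: [0, 0, 2/3, -2/3, 4/3, 4/3]
R4 ← R4 − (2/3)·R3: [0, 0, 0, 0, 0, 0]
3 nonzero rows, so rank(T) = 3.
T has 6 columns; by rank–nullity, nullity = 6 − 3 = 3.

3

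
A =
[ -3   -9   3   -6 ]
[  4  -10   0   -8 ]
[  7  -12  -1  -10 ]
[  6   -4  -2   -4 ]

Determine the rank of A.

Row reduce to echelon form.
R2 ← R2 + (4/3)·R1: [0, -22, 4, -16]
R3 ← R3 + (7/3)·R1: [0, -33, 6, -24]
R4 ← R4 + (2)·R1: [0, -22, 4, -16]
R3 ← R3 − (3/2)·R2: [0, 0, 0, 0]
R4 ← R4 − R2: [0, 0, 0, 0]
Echelon form has 2 nonzero rows, so rank(A) = 2.

2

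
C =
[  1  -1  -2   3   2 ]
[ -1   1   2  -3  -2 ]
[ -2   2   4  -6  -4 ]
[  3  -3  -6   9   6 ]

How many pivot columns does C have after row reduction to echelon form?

1

Row reduce to echelon form.
R2 ← R2 + R1: [0, 0, 0, 0, 0]
R3 ← R3 + (2)·R1: [0, 0, 0, 0, 0]
R4 ← R4 − (3)·R1: [0, 0, 0, 0, 0]
Echelon form has 1 nonzero row, so rank(C) = 1.
Each nonzero row contributes one pivot column: 1 pivot columns.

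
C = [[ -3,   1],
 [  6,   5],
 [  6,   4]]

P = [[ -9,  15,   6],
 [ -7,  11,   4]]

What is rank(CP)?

First compute CP:
[[ 20, -34, -14],
 [-89, 145,  56],
 [-82, 134,  52]]
Now row reduce the product.
R2 ← R2 + (89/20)·R1: [0, -63/10, -63/10]
R3 ← R3 + (41/10)·R1: [0, -27/5, -27/5]
R3 ← R3 − (6/7)·R2: [0, 0, 0]
2 nonzero rows, so rank(CP) = 2.

2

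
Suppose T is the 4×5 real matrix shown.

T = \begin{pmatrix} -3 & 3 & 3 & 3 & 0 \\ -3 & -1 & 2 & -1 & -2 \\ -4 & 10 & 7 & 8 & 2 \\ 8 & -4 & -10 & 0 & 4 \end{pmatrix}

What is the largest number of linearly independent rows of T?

Row reduce to echelon form.
R2 ← R2 − R1: [0, -4, -1, -4, -2]
R3 ← R3 − (4/3)·R1: [0, 6, 3, 4, 2]
R4 ← R4 + (8/3)·R1: [0, 4, -2, 8, 4]
R3 ← R3 + (3/2)·R2: [0, 0, 3/2, -2, -1]
R4 ← R4 + R2: [0, 0, -3, 4, 2]
R4 ← R4 + (2)·R3: [0, 0, 0, 0, 0]
Echelon form has 3 nonzero rows, so rank(T) = 3.
The rank gives the maximum number of linearly independent rows: 3.

3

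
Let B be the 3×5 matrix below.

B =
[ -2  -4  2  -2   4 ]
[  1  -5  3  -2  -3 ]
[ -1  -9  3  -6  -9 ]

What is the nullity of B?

Row reduce to echelon form.
R2 ← R2 + (1/2)·R1: [0, -7, 4, -3, -1]
R3 ← R3 − (1/2)·R1: [0, -7, 2, -5, -11]
R3 ← R3 − R2: [0, 0, -2, -2, -10]
3 nonzero rows, so rank(B) = 3.
B has 5 columns; by rank–nullity, nullity = 5 − 3 = 2.

2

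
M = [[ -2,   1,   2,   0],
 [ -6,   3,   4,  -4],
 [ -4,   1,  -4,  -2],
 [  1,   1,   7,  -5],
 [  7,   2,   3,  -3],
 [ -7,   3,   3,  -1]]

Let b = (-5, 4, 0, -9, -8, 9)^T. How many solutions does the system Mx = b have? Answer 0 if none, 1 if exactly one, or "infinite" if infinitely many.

0

Row reduce the augmented matrix [M | b].
R2 ← R2 − (3)·R1: [0, 0, -2, -4, 19]
R3 ← R3 − (2)·R1: [0, -1, -8, -2, 10]
R4 ← R4 + (1/2)·R1: [0, 3/2, 8, -5, -23/2]
R5 ← R5 + (7/2)·R1: [0, 11/2, 10, -3, -51/2]
R6 ← R6 − (7/2)·R1: [0, -1/2, -4, -1, 53/2]
Swap R2 ↔ R3
R4 ← R4 + (3/2)·R2: [0, 0, -4, -8, 7/2]
R5 ← R5 + (11/2)·R2: [0, 0, -34, -14, 59/2]
R6 ← R6 − (1/2)·R2: [0, 0, 0, 0, 43/2]
R4 ← R4 − (2)·R3: [0, 0, 0, 0, -69/2]
R5 ← R5 − (17)·R3: [0, 0, 0, 54, -587/2]
Swap R4 ↔ R5
R6 ← R6 + (43/69)·R5: [0, 0, 0, 0, 0]
The echelon form has 5 nonzero rows; the last pivot sits in the augmented column, so rank(M) = 4 but rank([M|b]) = 5.
Since the ranks differ, the system is inconsistent.
It has no solutions.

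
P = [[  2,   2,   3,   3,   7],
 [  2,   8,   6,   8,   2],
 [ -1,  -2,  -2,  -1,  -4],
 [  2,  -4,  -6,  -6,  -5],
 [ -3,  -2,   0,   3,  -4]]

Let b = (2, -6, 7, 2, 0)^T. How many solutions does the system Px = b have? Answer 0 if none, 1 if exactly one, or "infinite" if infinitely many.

0

Row reduce the augmented matrix [P | b].
R2 ← R2 − R1: [0, 6, 3, 5, -5, -8]
R3 ← R3 + (1/2)·R1: [0, -1, -1/2, 1/2, -1/2, 8]
R4 ← R4 − R1: [0, -6, -9, -9, -12, 0]
R5 ← R5 + (3/2)·R1: [0, 1, 9/2, 15/2, 13/2, 3]
R3 ← R3 + (1/6)·R2: [0, 0, 0, 4/3, -4/3, 20/3]
R4 ← R4 + R2: [0, 0, -6, -4, -17, -8]
R5 ← R5 − (1/6)·R2: [0, 0, 4, 20/3, 22/3, 13/3]
Swap R3 ↔ R4
R5 ← R5 + (2/3)·R3: [0, 0, 0, 4, -4, -1]
R5 ← R5 − (3)·R4: [0, 0, 0, 0, 0, -21]
The echelon form has 5 nonzero rows; the last pivot sits in the augmented column, so rank(P) = 4 but rank([P|b]) = 5.
Since the ranks differ, the system is inconsistent.
It has no solutions.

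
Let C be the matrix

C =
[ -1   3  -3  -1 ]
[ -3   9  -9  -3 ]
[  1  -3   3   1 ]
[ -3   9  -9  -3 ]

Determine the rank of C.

1

Row reduce to echelon form.
R2 ← R2 − (3)·R1: [0, 0, 0, 0]
R3 ← R3 + R1: [0, 0, 0, 0]
R4 ← R4 − (3)·R1: [0, 0, 0, 0]
Echelon form has 1 nonzero row, so rank(C) = 1.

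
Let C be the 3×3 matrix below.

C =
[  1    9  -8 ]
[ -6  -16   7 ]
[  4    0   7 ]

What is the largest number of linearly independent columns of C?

3

Row reduce to echelon form.
R2 ← R2 + (6)·R1: [0, 38, -41]
R3 ← R3 − (4)·R1: [0, -36, 39]
R3 ← R3 + (18/19)·R2: [0, 0, 3/19]
Echelon form has 3 nonzero rows, so rank(C) = 3.
The rank gives the maximum number of linearly independent columns: 3.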